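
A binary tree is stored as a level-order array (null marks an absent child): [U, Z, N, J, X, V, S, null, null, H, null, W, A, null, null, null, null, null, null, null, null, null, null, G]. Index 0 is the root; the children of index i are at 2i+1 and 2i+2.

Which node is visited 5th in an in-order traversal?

U

In-order visits the left subtree, then the node, then the right subtree.
At U: go left to Z.
  At Z: go left to J.
    J is a leaf — visit J.
  Visit Z.
  At Z: go right to X.
    At X: go left to H.
      H is a leaf — visit H.
    Visit X.
    At X: no right child.
Visit U.
At U: go right to N.
  At N: go left to V.
    At V: go left to W.
      At W: go left to G.
        G is a leaf — visit G.
      Visit W.
      At W: no right child.
    Visit V.
    At V: go right to A.
      A is a leaf — visit A.
  Visit N.
  At N: go right to S.
    S is a leaf — visit S.
Full in-order sequence: J, Z, H, X, U, G, W, V, A, N, S.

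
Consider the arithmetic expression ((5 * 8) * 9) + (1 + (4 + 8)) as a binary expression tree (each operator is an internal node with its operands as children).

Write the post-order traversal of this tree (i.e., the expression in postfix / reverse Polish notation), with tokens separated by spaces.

Post-order on an expression tree gives postfix notation: for each operator, emit left operand, right operand, then the operator.

5 8 * 9 * 1 4 8 + + +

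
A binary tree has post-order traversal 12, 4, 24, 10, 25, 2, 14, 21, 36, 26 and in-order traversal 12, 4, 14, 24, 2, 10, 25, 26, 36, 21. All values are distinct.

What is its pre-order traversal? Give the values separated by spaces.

26 14 4 12 2 24 25 10 36 21

The last element of post-order is the root; it splits in-order into left and right subtrees.
Root 26: left subtree has 7 nodes {12, 4, 14, 24, 2, 10, 25}, right has 2 {36, 21}.
  Root 14: left subtree has 2 nodes {12, 4}, right has 4 {24, 2, 10, 25}.
    Root 4: left subtree has 1 node {12}, right has 0 { }.
    Root 2: left subtree has 1 node {24}, right has 2 {10, 25}.
      Root 25: left subtree has 1 node {10}, right has 0 { }.
  Root 36: left subtree has 0 nodes { }, right has 1 {21}.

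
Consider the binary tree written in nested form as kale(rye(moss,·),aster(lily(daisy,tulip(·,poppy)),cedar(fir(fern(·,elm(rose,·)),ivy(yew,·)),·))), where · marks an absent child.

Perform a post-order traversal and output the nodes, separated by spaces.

moss rye daisy poppy tulip lily rose elm fern yew ivy fir cedar aster kale

Post-order visits the left subtree, then the right subtree, then the node.
At kale: go left to rye.
  At rye: go left to moss.
    moss is a leaf — visit moss.
  At rye: no right child.
  Visit rye.
At kale: go right to aster.
  At aster: go left to lily.
    At lily: go left to daisy.
      daisy is a leaf — visit daisy.
    At lily: go right to tulip.
      At tulip: no left child.
      At tulip: go right to poppy.
        poppy is a leaf — visit poppy.
      Visit tulip.
    Visit lily.
  At aster: go right to cedar.
    At cedar: go left to fir.
      At fir: go left to fern.
        At fern: no left child.
        At fern: go right to elm.
          At elm: go left to rose.
            rose is a leaf — visit rose.
          At elm: no right child.
          Visit elm.
        Visit fern.
      At fir: go right to ivy.
        At ivy: go left to yew.
          yew is a leaf — visit yew.
        At ivy: no right child.
        Visit ivy.
      Visit fir.
    At cedar: no right child.
    Visit cedar.
  Visit aster.
Visit kale.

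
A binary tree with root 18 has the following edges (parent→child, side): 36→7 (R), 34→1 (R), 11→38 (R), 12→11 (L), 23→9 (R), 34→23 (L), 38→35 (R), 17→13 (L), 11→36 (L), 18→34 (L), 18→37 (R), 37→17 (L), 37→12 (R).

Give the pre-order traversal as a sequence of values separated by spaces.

18 34 23 9 1 37 17 13 12 11 36 7 38 35

Pre-order visits the node, then its left subtree, then its right subtree.
Visit 18.
At 18: go left to 34.
  Visit 34.
  At 34: go left to 23.
    Visit 23.
    At 23: no left child.
    At 23: go right to 9.
      9 is a leaf — visit 9.
  At 34: go right to 1.
    1 is a leaf — visit 1.
At 18: go right to 37.
  Visit 37.
  At 37: go left to 17.
    Visit 17.
    At 17: go left to 13.
      13 is a leaf — visit 13.
    At 17: no right child.
  At 37: go right to 12.
    Visit 12.
    At 12: go left to 11.
      Visit 11.
      At 11: go left to 36.
        Visit 36.
        At 36: no left child.
        At 36: go right to 7.
          7 is a leaf — visit 7.
      At 11: go right to 38.
        Visit 38.
        At 38: no left child.
        At 38: go right to 35.
          35 is a leaf — visit 35.
    At 12: no right child.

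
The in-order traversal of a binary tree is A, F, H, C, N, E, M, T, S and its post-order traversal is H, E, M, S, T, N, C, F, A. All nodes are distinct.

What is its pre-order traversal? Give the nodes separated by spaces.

The last element of post-order is the root; it splits in-order into left and right subtrees.
Root A: left subtree has 0 nodes { }, right has 8 {F, H, C, N, E, M, T, S}.
  Root F: left subtree has 0 nodes { }, right has 7 {H, C, N, E, M, T, S}.
    Root C: left subtree has 1 node {H}, right has 5 {N, E, M, T, S}.
      Root N: left subtree has 0 nodes { }, right has 4 {E, M, T, S}.
        Root T: left subtree has 2 nodes {E, M}, right has 1 {S}.
          Root M: left subtree has 1 node {E}, right has 0 { }.

A F C H N T M E S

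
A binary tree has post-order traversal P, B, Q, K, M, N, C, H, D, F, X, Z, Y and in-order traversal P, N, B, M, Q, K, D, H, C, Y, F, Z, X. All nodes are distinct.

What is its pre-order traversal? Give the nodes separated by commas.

The last element of post-order is the root; it splits in-order into left and right subtrees.
Root Y: left subtree has 9 nodes {P, N, B, M, Q, K, D, H, C}, right has 3 {F, Z, X}.
  Root D: left subtree has 6 nodes {P, N, B, M, Q, K}, right has 2 {H, C}.
    Root N: left subtree has 1 node {P}, right has 4 {B, M, Q, K}.
      Root M: left subtree has 1 node {B}, right has 2 {Q, K}.
        Root K: left subtree has 1 node {Q}, right has 0 { }.
    Root H: left subtree has 0 nodes { }, right has 1 {C}.
  Root Z: left subtree has 1 node {F}, right has 1 {X}.

Y, D, N, P, M, B, K, Q, H, C, Z, F, X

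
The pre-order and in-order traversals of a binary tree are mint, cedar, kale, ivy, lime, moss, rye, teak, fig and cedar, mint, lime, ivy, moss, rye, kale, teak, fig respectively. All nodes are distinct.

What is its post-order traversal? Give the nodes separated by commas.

The first element of pre-order is the root; it splits in-order into left and right subtrees.
Root mint: left subtree has 1 node {cedar}, right has 7 {lime, ivy, moss, rye, kale, teak, fig}.
  Root kale: left subtree has 4 nodes {lime, ivy, moss, rye}, right has 2 {teak, fig}.
    Root ivy: left subtree has 1 node {lime}, right has 2 {moss, rye}.
      Root moss: left subtree has 0 nodes { }, right has 1 {rye}.
    Root teak: left subtree has 0 nodes { }, right has 1 {fig}.

cedar, lime, rye, moss, ivy, fig, teak, kale, mint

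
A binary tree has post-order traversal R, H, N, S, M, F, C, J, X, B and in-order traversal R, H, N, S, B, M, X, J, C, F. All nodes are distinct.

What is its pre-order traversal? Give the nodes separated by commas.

The last element of post-order is the root; it splits in-order into left and right subtrees.
Root B: left subtree has 4 nodes {R, H, N, S}, right has 5 {M, X, J, C, F}.
  Root S: left subtree has 3 nodes {R, H, N}, right has 0 { }.
    Root N: left subtree has 2 nodes {R, H}, right has 0 { }.
      Root H: left subtree has 1 node {R}, right has 0 { }.
  Root X: left subtree has 1 node {M}, right has 3 {J, C, F}.
    Root J: left subtree has 0 nodes { }, right has 2 {C, F}.
      Root C: left subtree has 0 nodes { }, right has 1 {F}.

B, S, N, H, R, X, M, J, C, F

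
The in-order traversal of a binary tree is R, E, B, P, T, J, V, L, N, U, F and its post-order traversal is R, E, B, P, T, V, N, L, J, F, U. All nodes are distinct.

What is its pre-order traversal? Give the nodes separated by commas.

The last element of post-order is the root; it splits in-order into left and right subtrees.
Root U: left subtree has 9 nodes {R, E, B, P, T, J, V, L, N}, right has 1 {F}.
  Root J: left subtree has 5 nodes {R, E, B, P, T}, right has 3 {V, L, N}.
    Root T: left subtree has 4 nodes {R, E, B, P}, right has 0 { }.
      Root P: left subtree has 3 nodes {R, E, B}, right has 0 { }.
        Root B: left subtree has 2 nodes {R, E}, right has 0 { }.
          Root E: left subtree has 1 node {R}, right has 0 { }.
    Root L: left subtree has 1 node {V}, right has 1 {N}.

U, J, T, P, B, E, R, L, V, N, F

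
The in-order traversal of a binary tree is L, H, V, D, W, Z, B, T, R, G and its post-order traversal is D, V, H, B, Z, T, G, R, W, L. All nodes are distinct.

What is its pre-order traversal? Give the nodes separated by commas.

The last element of post-order is the root; it splits in-order into left and right subtrees.
Root L: left subtree has 0 nodes { }, right has 9 {H, V, D, W, Z, B, T, R, G}.
  Root W: left subtree has 3 nodes {H, V, D}, right has 5 {Z, B, T, R, G}.
    Root H: left subtree has 0 nodes { }, right has 2 {V, D}.
      Root V: left subtree has 0 nodes { }, right has 1 {D}.
    Root R: left subtree has 3 nodes {Z, B, T}, right has 1 {G}.
      Root T: left subtree has 2 nodes {Z, B}, right has 0 { }.
        Root Z: left subtree has 0 nodes { }, right has 1 {B}.

L, W, H, V, D, R, T, Z, B, G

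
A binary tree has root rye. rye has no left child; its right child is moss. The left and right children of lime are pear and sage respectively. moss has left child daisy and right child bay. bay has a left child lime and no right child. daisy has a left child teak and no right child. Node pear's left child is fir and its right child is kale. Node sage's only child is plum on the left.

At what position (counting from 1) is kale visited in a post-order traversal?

Post-order visits the left subtree, then the right subtree, then the node.
At rye: no left child.
At rye: go right to moss.
  At moss: go left to daisy.
    At daisy: go left to teak.
      teak is a leaf — visit teak.
    At daisy: no right child.
    Visit daisy.
  At moss: go right to bay.
    At bay: go left to lime.
      At lime: go left to pear.
        At pear: go left to fir.
          fir is a leaf — visit fir.
        At pear: go right to kale.
          kale is a leaf — visit kale.
        Visit pear.
      At lime: go right to sage.
        At sage: go left to plum.
          plum is a leaf — visit plum.
        At sage: no right child.
        Visit sage.
      Visit lime.
    At bay: no right child.
    Visit bay.
  Visit moss.
Visit rye.
Full post-order sequence: teak, daisy, fir, kale, pear, plum, sage, lime, bay, moss, rye.

4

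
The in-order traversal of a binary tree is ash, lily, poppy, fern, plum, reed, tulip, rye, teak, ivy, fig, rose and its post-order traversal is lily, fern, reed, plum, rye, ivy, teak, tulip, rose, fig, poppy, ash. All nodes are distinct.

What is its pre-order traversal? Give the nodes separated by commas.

ash, poppy, lily, fig, tulip, plum, fern, reed, teak, rye, ivy, rose

The last element of post-order is the root; it splits in-order into left and right subtrees.
Root ash: left subtree has 0 nodes { }, right has 11 {lily, poppy, fern, plum, reed, tulip, rye, teak, ivy, fig, rose}.
  Root poppy: left subtree has 1 node {lily}, right has 9 {fern, plum, reed, tulip, rye, teak, ivy, fig, rose}.
    Root fig: left subtree has 7 nodes {fern, plum, reed, tulip, rye, teak, ivy}, right has 1 {rose}.
      Root tulip: left subtree has 3 nodes {fern, plum, reed}, right has 3 {rye, teak, ivy}.
        Root plum: left subtree has 1 node {fern}, right has 1 {reed}.
        Root teak: left subtree has 1 node {rye}, right has 1 {ivy}.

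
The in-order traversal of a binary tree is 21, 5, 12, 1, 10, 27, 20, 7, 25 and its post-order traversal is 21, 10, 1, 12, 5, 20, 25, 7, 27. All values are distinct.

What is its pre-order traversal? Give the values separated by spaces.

27 5 21 12 1 10 7 20 25

The last element of post-order is the root; it splits in-order into left and right subtrees.
Root 27: left subtree has 5 nodes {21, 5, 12, 1, 10}, right has 3 {20, 7, 25}.
  Root 5: left subtree has 1 node {21}, right has 3 {12, 1, 10}.
    Root 12: left subtree has 0 nodes { }, right has 2 {1, 10}.
      Root 1: left subtree has 0 nodes { }, right has 1 {10}.
  Root 7: left subtree has 1 node {20}, right has 1 {25}.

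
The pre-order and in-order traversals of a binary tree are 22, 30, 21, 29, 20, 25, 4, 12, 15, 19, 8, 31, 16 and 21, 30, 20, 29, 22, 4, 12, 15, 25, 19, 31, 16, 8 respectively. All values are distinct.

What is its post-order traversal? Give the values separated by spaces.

21 20 29 30 15 12 4 16 31 8 19 25 22

The first element of pre-order is the root; it splits in-order into left and right subtrees.
Root 22: left subtree has 4 nodes {21, 30, 20, 29}, right has 8 {4, 12, 15, 25, 19, 31, 16, 8}.
  Root 30: left subtree has 1 node {21}, right has 2 {20, 29}.
    Root 29: left subtree has 1 node {20}, right has 0 { }.
  Root 25: left subtree has 3 nodes {4, 12, 15}, right has 4 {19, 31, 16, 8}.
    Root 4: left subtree has 0 nodes { }, right has 2 {12, 15}.
      Root 12: left subtree has 0 nodes { }, right has 1 {15}.
    Root 19: left subtree has 0 nodes { }, right has 3 {31, 16, 8}.
      Root 8: left subtree has 2 nodes {31, 16}, right has 0 { }.
        Root 31: left subtree has 0 nodes { }, right has 1 {16}.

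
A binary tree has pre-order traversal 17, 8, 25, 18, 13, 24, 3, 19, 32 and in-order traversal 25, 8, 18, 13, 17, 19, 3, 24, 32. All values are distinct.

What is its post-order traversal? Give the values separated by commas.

25, 13, 18, 8, 19, 3, 32, 24, 17

The first element of pre-order is the root; it splits in-order into left and right subtrees.
Root 17: left subtree has 4 nodes {25, 8, 18, 13}, right has 4 {19, 3, 24, 32}.
  Root 8: left subtree has 1 node {25}, right has 2 {18, 13}.
    Root 18: left subtree has 0 nodes { }, right has 1 {13}.
  Root 24: left subtree has 2 nodes {19, 3}, right has 1 {32}.
    Root 3: left subtree has 1 node {19}, right has 0 { }.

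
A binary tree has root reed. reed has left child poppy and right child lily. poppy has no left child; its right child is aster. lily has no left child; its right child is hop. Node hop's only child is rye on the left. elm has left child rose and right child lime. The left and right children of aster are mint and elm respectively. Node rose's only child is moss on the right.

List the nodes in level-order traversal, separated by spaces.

Level-order visits nodes level by level from the root, left to right within each level.
Level 0: reed
Level 1: poppy, lily
Level 2: aster, hop
Level 3: mint, elm, rye
Level 4: rose, lime
Level 5: moss

reed poppy lily aster hop mint elm rye rose lime moss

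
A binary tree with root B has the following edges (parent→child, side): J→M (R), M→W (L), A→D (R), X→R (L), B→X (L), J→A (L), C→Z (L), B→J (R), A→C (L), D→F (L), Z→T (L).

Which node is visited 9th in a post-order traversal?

Post-order visits the left subtree, then the right subtree, then the node.
At B: go left to X.
  At X: go left to R.
    R is a leaf — visit R.
  At X: no right child.
  Visit X.
At B: go right to J.
  At J: go left to A.
    At A: go left to C.
      At C: go left to Z.
        At Z: go left to T.
          T is a leaf — visit T.
        At Z: no right child.
        Visit Z.
      At C: no right child.
      Visit C.
    At A: go right to D.
      At D: go left to F.
        F is a leaf — visit F.
      At D: no right child.
      Visit D.
    Visit A.
  At J: go right to M.
    At M: go left to W.
      W is a leaf — visit W.
    At M: no right child.
    Visit M.
  Visit J.
Visit B.
Full post-order sequence: R, X, T, Z, C, F, D, A, W, M, J, B.

W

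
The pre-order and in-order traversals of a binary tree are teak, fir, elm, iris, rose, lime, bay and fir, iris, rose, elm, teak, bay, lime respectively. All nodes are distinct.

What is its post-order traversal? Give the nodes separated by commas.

rose, iris, elm, fir, bay, lime, teak

The first element of pre-order is the root; it splits in-order into left and right subtrees.
Root teak: left subtree has 4 nodes {fir, iris, rose, elm}, right has 2 {bay, lime}.
  Root fir: left subtree has 0 nodes { }, right has 3 {iris, rose, elm}.
    Root elm: left subtree has 2 nodes {iris, rose}, right has 0 { }.
      Root iris: left subtree has 0 nodes { }, right has 1 {rose}.
  Root lime: left subtree has 1 node {bay}, right has 0 { }.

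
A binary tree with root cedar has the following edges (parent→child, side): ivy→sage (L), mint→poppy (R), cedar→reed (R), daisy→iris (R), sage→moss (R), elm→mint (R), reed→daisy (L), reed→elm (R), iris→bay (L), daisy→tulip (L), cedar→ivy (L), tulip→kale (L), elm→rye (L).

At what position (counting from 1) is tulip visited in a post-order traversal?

5

Post-order visits the left subtree, then the right subtree, then the node.
At cedar: go left to ivy.
  At ivy: go left to sage.
    At sage: no left child.
    At sage: go right to moss.
      moss is a leaf — visit moss.
    Visit sage.
  At ivy: no right child.
  Visit ivy.
At cedar: go right to reed.
  At reed: go left to daisy.
    At daisy: go left to tulip.
      At tulip: go left to kale.
        kale is a leaf — visit kale.
      At tulip: no right child.
      Visit tulip.
    At daisy: go right to iris.
      At iris: go left to bay.
        bay is a leaf — visit bay.
      At iris: no right child.
      Visit iris.
    Visit daisy.
  At reed: go right to elm.
    At elm: go left to rye.
      rye is a leaf — visit rye.
    At elm: go right to mint.
      At mint: no left child.
      At mint: go right to poppy.
        poppy is a leaf — visit poppy.
      Visit mint.
    Visit elm.
  Visit reed.
Visit cedar.
Full post-order sequence: moss, sage, ivy, kale, tulip, bay, iris, daisy, rye, poppy, mint, elm, reed, cedar.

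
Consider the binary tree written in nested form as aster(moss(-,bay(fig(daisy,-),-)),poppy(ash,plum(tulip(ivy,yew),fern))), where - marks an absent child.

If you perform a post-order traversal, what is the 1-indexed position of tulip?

8

Post-order visits the left subtree, then the right subtree, then the node.
At aster: go left to moss.
  At moss: no left child.
  At moss: go right to bay.
    At bay: go left to fig.
      At fig: go left to daisy.
        daisy is a leaf — visit daisy.
      At fig: no right child.
      Visit fig.
    At bay: no right child.
    Visit bay.
  Visit moss.
At aster: go right to poppy.
  At poppy: go left to ash.
    ash is a leaf — visit ash.
  At poppy: go right to plum.
    At plum: go left to tulip.
      At tulip: go left to ivy.
        ivy is a leaf — visit ivy.
      At tulip: go right to yew.
        yew is a leaf — visit yew.
      Visit tulip.
    At plum: go right to fern.
      fern is a leaf — visit fern.
    Visit plum.
  Visit poppy.
Visit aster.
Full post-order sequence: daisy, fig, bay, moss, ash, ivy, yew, tulip, fern, plum, poppy, aster.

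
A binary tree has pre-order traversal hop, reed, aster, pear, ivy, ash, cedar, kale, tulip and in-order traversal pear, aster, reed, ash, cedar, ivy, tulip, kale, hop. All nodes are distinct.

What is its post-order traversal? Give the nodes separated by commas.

The first element of pre-order is the root; it splits in-order into left and right subtrees.
Root hop: left subtree has 8 nodes {pear, aster, reed, ash, cedar, ivy, tulip, kale}, right has 0 { }.
  Root reed: left subtree has 2 nodes {pear, aster}, right has 5 {ash, cedar, ivy, tulip, kale}.
    Root aster: left subtree has 1 node {pear}, right has 0 { }.
    Root ivy: left subtree has 2 nodes {ash, cedar}, right has 2 {tulip, kale}.
      Root ash: left subtree has 0 nodes { }, right has 1 {cedar}.
      Root kale: left subtree has 1 node {tulip}, right has 0 { }.

pear, aster, cedar, ash, tulip, kale, ivy, reed, hop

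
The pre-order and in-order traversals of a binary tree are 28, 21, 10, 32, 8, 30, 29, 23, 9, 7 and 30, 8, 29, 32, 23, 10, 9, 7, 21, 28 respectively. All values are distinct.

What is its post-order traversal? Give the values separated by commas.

30, 29, 8, 23, 32, 7, 9, 10, 21, 28

The first element of pre-order is the root; it splits in-order into left and right subtrees.
Root 28: left subtree has 9 nodes {30, 8, 29, 32, 23, 10, 9, 7, 21}, right has 0 { }.
  Root 21: left subtree has 8 nodes {30, 8, 29, 32, 23, 10, 9, 7}, right has 0 { }.
    Root 10: left subtree has 5 nodes {30, 8, 29, 32, 23}, right has 2 {9, 7}.
      Root 32: left subtree has 3 nodes {30, 8, 29}, right has 1 {23}.
        Root 8: left subtree has 1 node {30}, right has 1 {29}.
      Root 9: left subtree has 0 nodes { }, right has 1 {7}.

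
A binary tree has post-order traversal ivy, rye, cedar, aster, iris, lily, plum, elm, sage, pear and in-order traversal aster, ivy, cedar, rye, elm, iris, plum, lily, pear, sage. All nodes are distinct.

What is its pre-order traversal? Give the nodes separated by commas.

pear, elm, aster, cedar, ivy, rye, plum, iris, lily, sage

The last element of post-order is the root; it splits in-order into left and right subtrees.
Root pear: left subtree has 8 nodes {aster, ivy, cedar, rye, elm, iris, plum, lily}, right has 1 {sage}.
  Root elm: left subtree has 4 nodes {aster, ivy, cedar, rye}, right has 3 {iris, plum, lily}.
    Root aster: left subtree has 0 nodes { }, right has 3 {ivy, cedar, rye}.
      Root cedar: left subtree has 1 node {ivy}, right has 1 {rye}.
    Root plum: left subtree has 1 node {iris}, right has 1 {lily}.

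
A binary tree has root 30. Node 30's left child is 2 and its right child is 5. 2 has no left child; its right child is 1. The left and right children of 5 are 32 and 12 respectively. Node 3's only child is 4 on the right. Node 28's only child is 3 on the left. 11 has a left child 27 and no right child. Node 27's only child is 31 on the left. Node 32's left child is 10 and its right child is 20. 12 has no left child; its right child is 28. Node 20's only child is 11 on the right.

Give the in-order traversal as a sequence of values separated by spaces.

2 1 30 10 32 20 31 27 11 5 12 3 4 28

In-order visits the left subtree, then the node, then the right subtree.
At 30: go left to 2.
  At 2: no left child.
  Visit 2.
  At 2: go right to 1.
    1 is a leaf — visit 1.
Visit 30.
At 30: go right to 5.
  At 5: go left to 32.
    At 32: go left to 10.
      10 is a leaf — visit 10.
    Visit 32.
    At 32: go right to 20.
      At 20: no left child.
      Visit 20.
      At 20: go right to 11.
        At 11: go left to 27.
          At 27: go left to 31.
            31 is a leaf — visit 31.
          Visit 27.
          At 27: no right child.
        Visit 11.
        At 11: no right child.
  Visit 5.
  At 5: go right to 12.
    At 12: no left child.
    Visit 12.
    At 12: go right to 28.
      At 28: go left to 3.
        At 3: no left child.
        Visit 3.
        At 3: go right to 4.
          4 is a leaf — visit 4.
      Visit 28.
      At 28: no right child.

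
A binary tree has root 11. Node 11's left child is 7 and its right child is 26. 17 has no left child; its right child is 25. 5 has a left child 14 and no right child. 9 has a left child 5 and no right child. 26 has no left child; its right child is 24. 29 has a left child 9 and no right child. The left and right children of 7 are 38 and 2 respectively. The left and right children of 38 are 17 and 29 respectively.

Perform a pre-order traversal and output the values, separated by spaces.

Pre-order visits the node, then its left subtree, then its right subtree.
Visit 11.
At 11: go left to 7.
  Visit 7.
  At 7: go left to 38.
    Visit 38.
    At 38: go left to 17.
      Visit 17.
      At 17: no left child.
      At 17: go right to 25.
        25 is a leaf — visit 25.
    At 38: go right to 29.
      Visit 29.
      At 29: go left to 9.
        Visit 9.
        At 9: go left to 5.
          Visit 5.
          At 5: go left to 14.
            14 is a leaf — visit 14.
          At 5: no right child.
        At 9: no right child.
      At 29: no right child.
  At 7: go right to 2.
    2 is a leaf — visit 2.
At 11: go right to 26.
  Visit 26.
  At 26: no left child.
  At 26: go right to 24.
    24 is a leaf — visit 24.

11 7 38 17 25 29 9 5 14 2 26 24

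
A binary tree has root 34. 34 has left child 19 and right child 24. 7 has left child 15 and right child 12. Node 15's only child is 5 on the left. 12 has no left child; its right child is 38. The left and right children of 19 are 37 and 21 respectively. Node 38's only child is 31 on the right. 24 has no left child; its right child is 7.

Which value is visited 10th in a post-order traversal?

Post-order visits the left subtree, then the right subtree, then the node.
At 34: go left to 19.
  At 19: go left to 37.
    37 is a leaf — visit 37.
  At 19: go right to 21.
    21 is a leaf — visit 21.
  Visit 19.
At 34: go right to 24.
  At 24: no left child.
  At 24: go right to 7.
    At 7: go left to 15.
      At 15: go left to 5.
        5 is a leaf — visit 5.
      At 15: no right child.
      Visit 15.
    At 7: go right to 12.
      At 12: no left child.
      At 12: go right to 38.
        At 38: no left child.
        At 38: go right to 31.
          31 is a leaf — visit 31.
        Visit 38.
      Visit 12.
    Visit 7.
  Visit 24.
Visit 34.
Full post-order sequence: 37, 21, 19, 5, 15, 31, 38, 12, 7, 24, 34.

24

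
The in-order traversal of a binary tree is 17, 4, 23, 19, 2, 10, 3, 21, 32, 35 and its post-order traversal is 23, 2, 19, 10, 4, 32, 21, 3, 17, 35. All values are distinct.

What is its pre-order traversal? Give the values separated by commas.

The last element of post-order is the root; it splits in-order into left and right subtrees.
Root 35: left subtree has 9 nodes {17, 4, 23, 19, 2, 10, 3, 21, 32}, right has 0 { }.
  Root 17: left subtree has 0 nodes { }, right has 8 {4, 23, 19, 2, 10, 3, 21, 32}.
    Root 3: left subtree has 5 nodes {4, 23, 19, 2, 10}, right has 2 {21, 32}.
      Root 4: left subtree has 0 nodes { }, right has 4 {23, 19, 2, 10}.
        Root 10: left subtree has 3 nodes {23, 19, 2}, right has 0 { }.
          Root 19: left subtree has 1 node {23}, right has 1 {2}.
      Root 21: left subtree has 0 nodes { }, right has 1 {32}.

35, 17, 3, 4, 10, 19, 23, 2, 21, 32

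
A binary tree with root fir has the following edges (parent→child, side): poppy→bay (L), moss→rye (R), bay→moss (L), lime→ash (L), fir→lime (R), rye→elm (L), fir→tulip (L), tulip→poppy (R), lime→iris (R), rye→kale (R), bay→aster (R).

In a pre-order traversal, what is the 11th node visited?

Pre-order visits the node, then its left subtree, then its right subtree.
Visit fir.
At fir: go left to tulip.
  Visit tulip.
  At tulip: no left child.
  At tulip: go right to poppy.
    Visit poppy.
    At poppy: go left to bay.
      Visit bay.
      At bay: go left to moss.
        Visit moss.
        At moss: no left child.
        At moss: go right to rye.
          Visit rye.
          At rye: go left to elm.
            elm is a leaf — visit elm.
          At rye: go right to kale.
            kale is a leaf — visit kale.
      At bay: go right to aster.
        aster is a leaf — visit aster.
    At poppy: no right child.
At fir: go right to lime.
  Visit lime.
  At lime: go left to ash.
    ash is a leaf — visit ash.
  At lime: go right to iris.
    iris is a leaf — visit iris.
Full pre-order sequence: fir, tulip, poppy, bay, moss, rye, elm, kale, aster, lime, ash, iris.

ash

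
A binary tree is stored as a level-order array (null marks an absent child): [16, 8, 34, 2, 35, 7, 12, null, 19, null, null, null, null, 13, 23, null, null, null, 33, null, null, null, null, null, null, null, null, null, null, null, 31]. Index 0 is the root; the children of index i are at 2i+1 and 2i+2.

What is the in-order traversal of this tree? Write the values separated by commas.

2, 19, 33, 8, 35, 16, 7, 34, 13, 12, 23, 31

In-order visits the left subtree, then the node, then the right subtree.
At 16: go left to 8.
  At 8: go left to 2.
    At 2: no left child.
    Visit 2.
    At 2: go right to 19.
      At 19: no left child.
      Visit 19.
      At 19: go right to 33.
        33 is a leaf — visit 33.
  Visit 8.
  At 8: go right to 35.
    35 is a leaf — visit 35.
Visit 16.
At 16: go right to 34.
  At 34: go left to 7.
    7 is a leaf — visit 7.
  Visit 34.
  At 34: go right to 12.
    At 12: go left to 13.
      13 is a leaf — visit 13.
    Visit 12.
    At 12: go right to 23.
      At 23: no left child.
      Visit 23.
      At 23: go right to 31.
        31 is a leaf — visit 31.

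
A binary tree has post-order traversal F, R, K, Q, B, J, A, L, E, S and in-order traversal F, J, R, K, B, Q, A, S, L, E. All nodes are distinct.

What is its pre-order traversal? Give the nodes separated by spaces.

S A J F B K R Q E L

The last element of post-order is the root; it splits in-order into left and right subtrees.
Root S: left subtree has 7 nodes {F, J, R, K, B, Q, A}, right has 2 {L, E}.
  Root A: left subtree has 6 nodes {F, J, R, K, B, Q}, right has 0 { }.
    Root J: left subtree has 1 node {F}, right has 4 {R, K, B, Q}.
      Root B: left subtree has 2 nodes {R, K}, right has 1 {Q}.
        Root K: left subtree has 1 node {R}, right has 0 { }.
  Root E: left subtree has 1 node {L}, right has 0 { }.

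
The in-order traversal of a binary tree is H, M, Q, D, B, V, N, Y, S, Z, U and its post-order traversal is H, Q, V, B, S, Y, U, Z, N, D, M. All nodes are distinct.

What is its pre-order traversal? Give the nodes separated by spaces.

M H D Q N B V Z Y S U

The last element of post-order is the root; it splits in-order into left and right subtrees.
Root M: left subtree has 1 node {H}, right has 9 {Q, D, B, V, N, Y, S, Z, U}.
  Root D: left subtree has 1 node {Q}, right has 7 {B, V, N, Y, S, Z, U}.
    Root N: left subtree has 2 nodes {B, V}, right has 4 {Y, S, Z, U}.
      Root B: left subtree has 0 nodes { }, right has 1 {V}.
      Root Z: left subtree has 2 nodes {Y, S}, right has 1 {U}.
        Root Y: left subtree has 0 nodes { }, right has 1 {S}.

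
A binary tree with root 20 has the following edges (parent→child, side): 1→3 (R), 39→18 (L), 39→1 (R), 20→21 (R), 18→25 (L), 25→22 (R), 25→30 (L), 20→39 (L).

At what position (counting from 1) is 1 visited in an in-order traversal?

In-order visits the left subtree, then the node, then the right subtree.
At 20: go left to 39.
  At 39: go left to 18.
    At 18: go left to 25.
      At 25: go left to 30.
        30 is a leaf — visit 30.
      Visit 25.
      At 25: go right to 22.
        22 is a leaf — visit 22.
    Visit 18.
    At 18: no right child.
  Visit 39.
  At 39: go right to 1.
    At 1: no left child.
    Visit 1.
    At 1: go right to 3.
      3 is a leaf — visit 3.
Visit 20.
At 20: go right to 21.
  21 is a leaf — visit 21.
Full in-order sequence: 30, 25, 22, 18, 39, 1, 3, 20, 21.

6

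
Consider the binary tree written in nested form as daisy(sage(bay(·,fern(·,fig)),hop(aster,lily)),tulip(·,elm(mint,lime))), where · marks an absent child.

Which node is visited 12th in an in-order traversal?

lime

In-order visits the left subtree, then the node, then the right subtree.
At daisy: go left to sage.
  At sage: go left to bay.
    At bay: no left child.
    Visit bay.
    At bay: go right to fern.
      At fern: no left child.
      Visit fern.
      At fern: go right to fig.
        fig is a leaf — visit fig.
  Visit sage.
  At sage: go right to hop.
    At hop: go left to aster.
      aster is a leaf — visit aster.
    Visit hop.
    At hop: go right to lily.
      lily is a leaf — visit lily.
Visit daisy.
At daisy: go right to tulip.
  At tulip: no left child.
  Visit tulip.
  At tulip: go right to elm.
    At elm: go left to mint.
      mint is a leaf — visit mint.
    Visit elm.
    At elm: go right to lime.
      lime is a leaf — visit lime.
Full in-order sequence: bay, fern, fig, sage, aster, hop, lily, daisy, tulip, mint, elm, lime.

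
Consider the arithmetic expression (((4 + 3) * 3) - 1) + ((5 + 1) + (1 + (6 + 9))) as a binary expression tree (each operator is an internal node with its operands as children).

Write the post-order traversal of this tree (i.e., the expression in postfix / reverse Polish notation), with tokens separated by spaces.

Post-order on an expression tree gives postfix notation: for each operator, emit left operand, right operand, then the operator.

4 3 + 3 * 1 - 5 1 + 1 6 9 + + + +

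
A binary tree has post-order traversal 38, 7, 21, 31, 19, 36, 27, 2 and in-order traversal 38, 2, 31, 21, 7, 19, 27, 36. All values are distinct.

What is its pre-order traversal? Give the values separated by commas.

The last element of post-order is the root; it splits in-order into left and right subtrees.
Root 2: left subtree has 1 node {38}, right has 6 {31, 21, 7, 19, 27, 36}.
  Root 27: left subtree has 4 nodes {31, 21, 7, 19}, right has 1 {36}.
    Root 19: left subtree has 3 nodes {31, 21, 7}, right has 0 { }.
      Root 31: left subtree has 0 nodes { }, right has 2 {21, 7}.
        Root 21: left subtree has 0 nodes { }, right has 1 {7}.

2, 38, 27, 19, 31, 21, 7, 36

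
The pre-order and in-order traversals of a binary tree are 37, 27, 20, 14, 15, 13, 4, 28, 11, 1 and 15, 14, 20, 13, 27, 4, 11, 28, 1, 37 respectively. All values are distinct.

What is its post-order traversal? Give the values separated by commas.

15, 14, 13, 20, 11, 1, 28, 4, 27, 37

The first element of pre-order is the root; it splits in-order into left and right subtrees.
Root 37: left subtree has 9 nodes {15, 14, 20, 13, 27, 4, 11, 28, 1}, right has 0 { }.
  Root 27: left subtree has 4 nodes {15, 14, 20, 13}, right has 4 {4, 11, 28, 1}.
    Root 20: left subtree has 2 nodes {15, 14}, right has 1 {13}.
      Root 14: left subtree has 1 node {15}, right has 0 { }.
    Root 4: left subtree has 0 nodes { }, right has 3 {11, 28, 1}.
      Root 28: left subtree has 1 node {11}, right has 1 {1}.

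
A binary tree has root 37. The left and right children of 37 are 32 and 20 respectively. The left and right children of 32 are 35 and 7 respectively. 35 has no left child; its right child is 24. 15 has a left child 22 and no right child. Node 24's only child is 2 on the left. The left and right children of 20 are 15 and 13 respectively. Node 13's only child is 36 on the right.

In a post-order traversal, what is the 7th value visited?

Post-order visits the left subtree, then the right subtree, then the node.
At 37: go left to 32.
  At 32: go left to 35.
    At 35: no left child.
    At 35: go right to 24.
      At 24: go left to 2.
        2 is a leaf — visit 2.
      At 24: no right child.
      Visit 24.
    Visit 35.
  At 32: go right to 7.
    7 is a leaf — visit 7.
  Visit 32.
At 37: go right to 20.
  At 20: go left to 15.
    At 15: go left to 22.
      22 is a leaf — visit 22.
    At 15: no right child.
    Visit 15.
  At 20: go right to 13.
    At 13: no left child.
    At 13: go right to 36.
      36 is a leaf — visit 36.
    Visit 13.
  Visit 20.
Visit 37.
Full post-order sequence: 2, 24, 35, 7, 32, 22, 15, 36, 13, 20, 37.

15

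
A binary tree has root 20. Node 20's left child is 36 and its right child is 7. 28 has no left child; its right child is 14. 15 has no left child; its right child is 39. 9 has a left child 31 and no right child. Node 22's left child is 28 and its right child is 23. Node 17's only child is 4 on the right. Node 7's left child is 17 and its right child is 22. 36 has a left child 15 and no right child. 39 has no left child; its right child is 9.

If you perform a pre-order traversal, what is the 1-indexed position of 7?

7

Pre-order visits the node, then its left subtree, then its right subtree.
Visit 20.
At 20: go left to 36.
  Visit 36.
  At 36: go left to 15.
    Visit 15.
    At 15: no left child.
    At 15: go right to 39.
      Visit 39.
      At 39: no left child.
      At 39: go right to 9.
        Visit 9.
        At 9: go left to 31.
          31 is a leaf — visit 31.
        At 9: no right child.
  At 36: no right child.
At 20: go right to 7.
  Visit 7.
  At 7: go left to 17.
    Visit 17.
    At 17: no left child.
    At 17: go right to 4.
      4 is a leaf — visit 4.
  At 7: go right to 22.
    Visit 22.
    At 22: go left to 28.
      Visit 28.
      At 28: no left child.
      At 28: go right to 14.
        14 is a leaf — visit 14.
    At 22: go right to 23.
      23 is a leaf — visit 23.
Full pre-order sequence: 20, 36, 15, 39, 9, 31, 7, 17, 4, 22, 28, 14, 23.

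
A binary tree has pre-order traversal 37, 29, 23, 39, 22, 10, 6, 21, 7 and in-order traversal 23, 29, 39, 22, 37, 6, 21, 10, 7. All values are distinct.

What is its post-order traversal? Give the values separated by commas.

The first element of pre-order is the root; it splits in-order into left and right subtrees.
Root 37: left subtree has 4 nodes {23, 29, 39, 22}, right has 4 {6, 21, 10, 7}.
  Root 29: left subtree has 1 node {23}, right has 2 {39, 22}.
    Root 39: left subtree has 0 nodes { }, right has 1 {22}.
  Root 10: left subtree has 2 nodes {6, 21}, right has 1 {7}.
    Root 6: left subtree has 0 nodes { }, right has 1 {21}.

23, 22, 39, 29, 21, 6, 7, 10, 37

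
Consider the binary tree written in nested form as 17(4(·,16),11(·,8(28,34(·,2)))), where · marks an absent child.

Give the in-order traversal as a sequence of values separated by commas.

In-order visits the left subtree, then the node, then the right subtree.
At 17: go left to 4.
  At 4: no left child.
  Visit 4.
  At 4: go right to 16.
    16 is a leaf — visit 16.
Visit 17.
At 17: go right to 11.
  At 11: no left child.
  Visit 11.
  At 11: go right to 8.
    At 8: go left to 28.
      28 is a leaf — visit 28.
    Visit 8.
    At 8: go right to 34.
      At 34: no left child.
      Visit 34.
      At 34: go right to 2.
        2 is a leaf — visit 2.

4, 16, 17, 11, 28, 8, 34, 2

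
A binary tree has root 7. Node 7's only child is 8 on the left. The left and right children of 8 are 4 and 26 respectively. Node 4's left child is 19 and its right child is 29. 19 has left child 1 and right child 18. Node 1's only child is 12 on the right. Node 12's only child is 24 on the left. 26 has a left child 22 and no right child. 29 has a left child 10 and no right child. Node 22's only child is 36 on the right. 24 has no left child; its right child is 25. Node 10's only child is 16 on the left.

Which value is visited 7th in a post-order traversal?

Post-order visits the left subtree, then the right subtree, then the node.
At 7: go left to 8.
  At 8: go left to 4.
    At 4: go left to 19.
      At 19: go left to 1.
        At 1: no left child.
        At 1: go right to 12.
          At 12: go left to 24.
            At 24: no left child.
            At 24: go right to 25.
              25 is a leaf — visit 25.
            Visit 24.
          At 12: no right child.
          Visit 12.
        Visit 1.
      At 19: go right to 18.
        18 is a leaf — visit 18.
      Visit 19.
    At 4: go right to 29.
      At 29: go left to 10.
        At 10: go left to 16.
          16 is a leaf — visit 16.
        At 10: no right child.
        Visit 10.
      At 29: no right child.
      Visit 29.
    Visit 4.
  At 8: go right to 26.
    At 26: go left to 22.
      At 22: no left child.
      At 22: go right to 36.
        36 is a leaf — visit 36.
      Visit 22.
    At 26: no right child.
    Visit 26.
  Visit 8.
At 7: no right child.
Visit 7.
Full post-order sequence: 25, 24, 12, 1, 18, 19, 16, 10, 29, 4, 36, 22, 26, 8, 7.

16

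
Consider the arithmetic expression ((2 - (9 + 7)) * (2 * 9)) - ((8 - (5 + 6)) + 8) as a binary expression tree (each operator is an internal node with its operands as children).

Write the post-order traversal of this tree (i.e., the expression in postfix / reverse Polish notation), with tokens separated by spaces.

2 9 7 + - 2 9 * * 8 5 6 + - 8 + -

Post-order on an expression tree gives postfix notation: for each operator, emit left operand, right operand, then the operator.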